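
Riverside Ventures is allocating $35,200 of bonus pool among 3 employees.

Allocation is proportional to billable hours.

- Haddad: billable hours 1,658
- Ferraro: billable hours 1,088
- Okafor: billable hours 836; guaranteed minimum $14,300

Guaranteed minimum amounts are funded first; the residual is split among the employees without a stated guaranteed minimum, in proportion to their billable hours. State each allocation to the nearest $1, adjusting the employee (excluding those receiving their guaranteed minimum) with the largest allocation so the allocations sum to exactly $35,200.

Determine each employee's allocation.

Haddad: $12,619 · Ferraro: $8,281 · Okafor: $14,300

Minimums first: Okafor $14,300. Balance $20,900.
Balance split over remaining billable hours 2,746: Haddad 12,619.16 → $12,619; Ferraro 8,280.84 → $8,281.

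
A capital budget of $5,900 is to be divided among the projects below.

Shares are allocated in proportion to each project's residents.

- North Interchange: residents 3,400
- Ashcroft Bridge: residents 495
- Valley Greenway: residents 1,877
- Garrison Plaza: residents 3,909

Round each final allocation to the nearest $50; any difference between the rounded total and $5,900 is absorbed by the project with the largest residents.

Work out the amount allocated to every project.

North Interchange: $2,050; Ashcroft Bridge: $300; Valley Greenway: $1,150; Garrison Plaza: $2,400

Total residents = 3,400 + 495 + 1,877 + 3,909 = 9,681.
Pro-rata amounts: North Interchange 2,072.10; Ashcroft Bridge 301.67; Valley Greenway 1,143.92; Garrison Plaza 2,382.31.
After rounding ($50): North Interchange $2,050; Ashcroft Bridge $300; Valley Greenway $1,150; Garrison Plaza $2,400. Sum = $5,900.
No rounding difference to absorb.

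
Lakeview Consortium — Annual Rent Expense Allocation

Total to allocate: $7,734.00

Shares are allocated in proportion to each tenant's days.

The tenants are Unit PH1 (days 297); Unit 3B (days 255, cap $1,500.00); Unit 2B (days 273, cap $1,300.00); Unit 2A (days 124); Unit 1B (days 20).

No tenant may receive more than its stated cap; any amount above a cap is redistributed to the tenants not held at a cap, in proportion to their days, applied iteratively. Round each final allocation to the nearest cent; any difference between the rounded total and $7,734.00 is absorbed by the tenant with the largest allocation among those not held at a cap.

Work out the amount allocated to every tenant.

Unit PH1: $3,322.90 · Unit 3B: $1,500.00 · Unit 2B: $1,300.00 · Unit 2A: $1,387.34 · Unit 1B: $223.76

Combined days = 969.
Unconstrained shares: Unit PH1 2,370.4830; Unit 3B 2,035.2632; Unit 2B 2,178.9288; Unit 2A 989.6966; Unit 1B 159.6285.
Held at cap: Unit 3B ($1,500.00), Unit 2B ($1,300.00); remaining pool $4,934.00 reallocated over remaining days 441.
Shares after redistribution: Unit PH1 3,322.8980 → $3,322.90; Unit 2A 1,387.3379 → $1,387.34; Unit 1B 223.7642 → $223.76.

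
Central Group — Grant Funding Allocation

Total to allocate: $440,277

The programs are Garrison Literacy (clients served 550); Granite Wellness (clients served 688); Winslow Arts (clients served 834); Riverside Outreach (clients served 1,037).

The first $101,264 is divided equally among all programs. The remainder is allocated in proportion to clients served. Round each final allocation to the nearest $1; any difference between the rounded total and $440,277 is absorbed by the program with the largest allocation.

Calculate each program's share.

First tranche $101,264 split equally: $25,316 each.
Remainder $339,013 by clients served (total 3,109): Garrison Literacy 59,973.35 → $59,973; Granite Wellness 75,021.21 → $75,021; Winslow Arts 90,941.41 → $90,941; Riverside Outreach 113,077.03 → $113,077.
Rounding difference +$1 on remainder applied to Riverside Outreach.
Totals: Garrison Literacy $25,316 + $59,973 = $85,289; Granite Wellness $25,316 + $75,021 = $100,337; Winslow Arts $25,316 + $90,941 = $116,257; Riverside Outreach $25,316 + $113,078 = $138,394.

Garrison Literacy: $85,289 | Granite Wellness: $100,337 | Winslow Arts: $116,257 | Riverside Outreach: $138,394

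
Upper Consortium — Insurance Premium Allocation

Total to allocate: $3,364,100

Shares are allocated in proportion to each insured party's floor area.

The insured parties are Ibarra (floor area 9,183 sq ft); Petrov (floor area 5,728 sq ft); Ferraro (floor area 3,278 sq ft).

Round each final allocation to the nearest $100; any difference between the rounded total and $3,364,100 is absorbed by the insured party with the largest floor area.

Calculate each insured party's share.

Ibarra: $1,698,400 | Petrov: $1,059,400 | Ferraro: $606,300

Sum of floor area: 9,183 + 5,728 + 3,278 = 18,189.
Raw shares: Ibarra 1,698,418.29; Petrov 1,059,407.60; Ferraro 606,274.11.
At nearest $100: Ibarra $1,698,400; Petrov $1,059,400; Ferraro $606,300. Sum = $3,364,100.
No rounding difference to absorb.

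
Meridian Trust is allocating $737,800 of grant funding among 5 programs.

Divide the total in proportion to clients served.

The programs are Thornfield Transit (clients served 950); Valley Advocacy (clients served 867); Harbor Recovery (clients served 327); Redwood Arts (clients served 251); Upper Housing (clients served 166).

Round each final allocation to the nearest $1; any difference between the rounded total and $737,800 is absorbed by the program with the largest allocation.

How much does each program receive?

Total clients served = 2,561.
Pro-rata amounts: Thornfield Transit 950/2,561 × $737,800 = 273,686.06; Valley Advocacy 867/2,561 × $737,800 = 249,774.54; Harbor Recovery 327/2,561 × $737,800 = 94,205.62; Redwood Arts 251/2,561 × $737,800 = 72,310.74; Upper Housing 166/2,561 × $737,800 = 47,823.04.
Rounded to nearest $1: Thornfield Transit $273,686; Valley Advocacy $249,775; Harbor Recovery $94,206; Redwood Arts $72,311; Upper Housing $47,823. Sum = $737,801.
Difference $737,800 − $737,801 = −$1 applied to largest allocation (Thornfield Transit): Thornfield Transit becomes $273,685.

Thornfield Transit: $273,685 · Valley Advocacy: $249,775 · Harbor Recovery: $94,206 · Redwood Arts: $72,311 · Upper Housing: $47,823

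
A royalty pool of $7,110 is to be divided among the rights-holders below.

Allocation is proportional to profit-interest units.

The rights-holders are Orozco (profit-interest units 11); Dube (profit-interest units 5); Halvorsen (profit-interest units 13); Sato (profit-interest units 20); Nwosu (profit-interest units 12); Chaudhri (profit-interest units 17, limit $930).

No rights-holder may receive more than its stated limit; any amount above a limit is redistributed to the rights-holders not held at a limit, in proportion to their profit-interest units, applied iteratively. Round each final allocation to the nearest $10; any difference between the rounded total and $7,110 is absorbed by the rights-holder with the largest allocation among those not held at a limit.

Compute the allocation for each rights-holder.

Sum of profit-interest units: 78.
Proportional shares (ignoring caps): Orozco 1,002.69; Dube 455.77; Halvorsen 1,185.00; Sato 1,823.08; Nwosu 1,093.85; Chaudhri 1,549.62.
Cap binds for Chaudhri ($930); remaining pool $6,180 reallocated over remaining profit-interest units 61.
Shares after redistribution: Orozco 1,114.43 → $1,110; Dube 506.56 → $510; Halvorsen 1,317.05 → $1,320; Sato 2,026.23 → $2,030; Nwosu 1,215.74 → $1,220.
Rounding difference −$10 applied to Sato → $2,020.

Orozco: $1,110 | Dube: $510 | Halvorsen: $1,320 | Sato: $2,020 | Nwosu: $1,220 | Chaudhri: $930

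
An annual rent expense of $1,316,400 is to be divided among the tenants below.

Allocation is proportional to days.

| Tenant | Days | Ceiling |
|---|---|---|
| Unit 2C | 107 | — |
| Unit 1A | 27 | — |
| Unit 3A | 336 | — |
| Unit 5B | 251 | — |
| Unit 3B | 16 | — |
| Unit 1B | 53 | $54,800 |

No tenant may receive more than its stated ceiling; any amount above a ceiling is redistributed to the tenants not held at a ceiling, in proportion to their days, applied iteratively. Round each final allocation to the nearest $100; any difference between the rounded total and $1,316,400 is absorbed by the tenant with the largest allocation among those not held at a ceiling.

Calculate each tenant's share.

Unit 2C: $183,200 · Unit 1A: $46,200 · Unit 3A: $575,100 · Unit 5B: $429,700 · Unit 3B: $27,400 · Unit 1B: $54,800

Sum of days: 790.
Pro-rata shares before constraints: Unit 2C 178,297.22; Unit 1A 44,990.89; Unit 3A 559,886.58; Unit 5B 418,248.61; Unit 3B 26,661.27; Unit 1B 88,315.44.
Capped: Unit 1B ($54,800); remaining pool $1,261,600 reallocated over remaining days 737.
Redistributed shares: Unit 2C 183,163.09 → $183,200; Unit 1A 46,218.72 → $46,200; Unit 3A 575,166.35 → $575,200; Unit 5B 429,662.96 → $429,700; Unit 3B 27,388.87 → $27,400.
Rounding difference −$100 applied to Unit 3A → $575,100.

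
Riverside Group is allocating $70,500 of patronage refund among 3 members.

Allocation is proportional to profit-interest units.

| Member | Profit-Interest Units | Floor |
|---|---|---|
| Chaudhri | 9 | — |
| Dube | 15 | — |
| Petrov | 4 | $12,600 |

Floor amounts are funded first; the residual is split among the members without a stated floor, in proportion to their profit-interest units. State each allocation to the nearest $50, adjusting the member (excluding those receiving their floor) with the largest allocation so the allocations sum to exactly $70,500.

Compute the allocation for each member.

Fund the minimums — Petrov $12,600. Remaining pool $57,900.
Remaining pool split over remaining profit-interest units 24: Chaudhri 21,712.50 → $21,700; Dube 36,187.50 → $36,200.

Chaudhri: $21,700; Dube: $36,200; Petrov: $12,600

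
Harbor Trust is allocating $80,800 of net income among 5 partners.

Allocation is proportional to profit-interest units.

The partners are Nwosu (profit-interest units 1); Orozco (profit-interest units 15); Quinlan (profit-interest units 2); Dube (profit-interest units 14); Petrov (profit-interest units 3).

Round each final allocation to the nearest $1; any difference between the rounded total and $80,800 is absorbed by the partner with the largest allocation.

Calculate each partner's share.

Nwosu: $2,309; Orozco: $34,628; Quinlan: $4,617; Dube: $32,320; Petrov: $6,926

Total profit-interest units = 35.
Proportional shares: Nwosu 1/35 × $80,800 = 2,308.57; Orozco 15/35 × $80,800 = 34,628.57; Quinlan 2/35 × $80,800 = 4,617.14; Dube 14/35 × $80,800 = 32,320.00; Petrov 3/35 × $80,800 = 6,925.71.
After rounding ($1): Nwosu $2,309; Orozco $34,629; Quinlan $4,617; Dube $32,320; Petrov $6,926. Sum = $80,801.
Difference $80,800 − $80,801 = −$1 applied to largest allocation (Orozco): Orozco becomes $34,628.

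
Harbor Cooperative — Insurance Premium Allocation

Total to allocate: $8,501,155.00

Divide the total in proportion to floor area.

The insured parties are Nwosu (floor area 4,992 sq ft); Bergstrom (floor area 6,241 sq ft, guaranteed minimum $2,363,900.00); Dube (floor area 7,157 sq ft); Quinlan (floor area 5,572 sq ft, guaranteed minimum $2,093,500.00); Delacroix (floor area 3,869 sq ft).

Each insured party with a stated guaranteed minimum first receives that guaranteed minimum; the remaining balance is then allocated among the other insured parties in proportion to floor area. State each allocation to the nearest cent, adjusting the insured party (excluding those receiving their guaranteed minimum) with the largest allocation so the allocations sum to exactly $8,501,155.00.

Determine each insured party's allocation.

Fund the minimums — Bergstrom $2,363,900.00; Quinlan $2,093,500.00. Residual $4,043,755.00.
Residual split over remaining floor area 16,018: Nwosu 1,260,233.7970 → $1,260,233.80; Dube 1,806,789.5202 → $1,806,789.52; Delacroix 976,731.6828 → $976,731.68.

Nwosu: $1,260,233.80; Bergstrom: $2,363,900.00; Dube: $1,806,789.52; Quinlan: $2,093,500.00; Delacroix: $976,731.68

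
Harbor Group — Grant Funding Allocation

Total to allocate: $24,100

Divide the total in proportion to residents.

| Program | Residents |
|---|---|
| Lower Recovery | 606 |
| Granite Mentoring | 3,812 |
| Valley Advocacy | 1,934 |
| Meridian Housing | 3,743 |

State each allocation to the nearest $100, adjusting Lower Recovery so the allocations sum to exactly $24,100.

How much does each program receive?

Lower Recovery: $1,500 | Granite Mentoring: $9,100 | Valley Advocacy: $4,600 | Meridian Housing: $8,900

Sum of residents: 10,095.
Raw shares: Lower Recovery 606/10,095 × $24,100 = 1,446.72; Granite Mentoring 3,812/10,095 × $24,100 = 9,100.47; Valley Advocacy 1,934/10,095 × $24,100 = 4,617.08; Meridian Housing 3,743/10,095 × $24,100 = 8,935.74.
After rounding ($100): Lower Recovery $1,400; Granite Mentoring $9,100; Valley Advocacy $4,600; Meridian Housing $8,900. Sum = $24,000.
Difference $24,100 − $24,000 = +$100 applied to Lower Recovery: Lower Recovery becomes $1,500.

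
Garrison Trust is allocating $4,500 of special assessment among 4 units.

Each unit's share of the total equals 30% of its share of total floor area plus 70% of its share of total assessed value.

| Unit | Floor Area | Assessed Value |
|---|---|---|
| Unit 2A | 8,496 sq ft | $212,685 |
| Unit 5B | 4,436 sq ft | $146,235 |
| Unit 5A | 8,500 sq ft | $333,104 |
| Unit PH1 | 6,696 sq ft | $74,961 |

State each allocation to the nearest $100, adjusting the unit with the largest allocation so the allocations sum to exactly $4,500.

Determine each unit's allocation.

Unit 2A: $1,300 · Unit 5B: $800 · Unit 5A: $1,800 · Unit PH1: $600

Floor area total 28,128; assessed value total 766,985.
Combined weights (30% floor area + 70% assessed value): Unit 2A 0.2847; Unit 5B 0.1808; Unit 5A 0.3947; Unit PH1 0.1398.
Pro-rata amounts: Unit 2A 1,281.26; Unit 5B 813.49; Unit 5A 1,776.01; Unit PH1 629.24.
At nearest $100: Unit 2A $1,300; Unit 5B $800; Unit 5A $1,800; Unit PH1 $600. Sum = $4,500.
No rounding difference to absorb.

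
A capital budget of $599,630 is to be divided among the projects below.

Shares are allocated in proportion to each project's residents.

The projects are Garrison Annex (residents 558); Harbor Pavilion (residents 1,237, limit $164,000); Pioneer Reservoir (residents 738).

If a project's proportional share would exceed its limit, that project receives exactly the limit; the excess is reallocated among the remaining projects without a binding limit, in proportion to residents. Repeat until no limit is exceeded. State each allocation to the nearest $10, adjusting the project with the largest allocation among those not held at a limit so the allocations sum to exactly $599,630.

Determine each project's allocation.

Combined residents = 2,533.
Pro-rata shares before constraints: Garrison Annex 132,093.78; Harbor Pavilion 292,831.55; Pioneer Reservoir 174,704.67.
Cap binds for Harbor Pavilion ($164,000); residual $435,630 reallocated over remaining residents 1,296.
Redistributed shares: Garrison Annex 187,562.92 → $187,560; Pioneer Reservoir 248,067.08 → $248,070.

Garrison Annex: $187,560; Harbor Pavilion: $164,000; Pioneer Reservoir: $248,070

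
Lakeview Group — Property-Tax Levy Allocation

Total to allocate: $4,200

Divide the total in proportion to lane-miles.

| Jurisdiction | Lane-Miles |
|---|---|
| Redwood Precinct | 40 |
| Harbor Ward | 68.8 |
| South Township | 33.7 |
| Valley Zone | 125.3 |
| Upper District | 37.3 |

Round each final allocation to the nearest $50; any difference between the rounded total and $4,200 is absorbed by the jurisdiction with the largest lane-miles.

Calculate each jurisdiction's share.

Redwood Precinct: $550 | Harbor Ward: $950 | South Township: $450 | Valley Zone: $1,750 | Upper District: $500

Lane-miles total: 305.1.
Raw shares: Redwood Precinct 40/305.1 × $4,200 = 550.64; Harbor Ward 68.8/305.1 × $4,200 = 947.10; South Township 33.7/305.1 × $4,200 = 463.91; Valley Zone 125.3/305.1 × $4,200 = 1,724.88; Upper District 37.3/305.1 × $4,200 = 513.47.
Rounded to nearest $50: Redwood Precinct $550; Harbor Ward $950; South Township $450; Valley Zone $1,700; Upper District $500. Sum = $4,150.
Difference $4,200 − $4,150 = +$50 applied to largest lane-miles (Valley Zone): Valley Zone becomes $1,750.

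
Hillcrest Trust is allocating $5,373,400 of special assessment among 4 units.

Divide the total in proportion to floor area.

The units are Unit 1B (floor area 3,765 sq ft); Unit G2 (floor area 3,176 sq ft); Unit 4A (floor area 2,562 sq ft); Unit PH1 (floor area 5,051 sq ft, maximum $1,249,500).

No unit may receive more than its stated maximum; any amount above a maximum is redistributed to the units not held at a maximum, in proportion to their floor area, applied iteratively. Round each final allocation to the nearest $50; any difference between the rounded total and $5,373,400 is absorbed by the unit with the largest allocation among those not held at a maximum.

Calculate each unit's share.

Unit 1B: $1,633,850; Unit G2: $1,378,250; Unit 4A: $1,111,800; Unit PH1: $1,249,500

Combined floor area = 14,554.
Proportional shares (ignoring caps): Unit 1B 1,390,054.35; Unit G2 1,172,592.99; Unit 4A 945,901.53; Unit PH1 1,864,851.13.
Cap binds for Unit PH1 ($1,249,500); residual $4,123,900 reallocated over remaining floor area 9,503.
Redistributed shares: Unit 1B 1,633,850.73 → $1,633,850; Unit G2 1,378,249.65 → $1,378,250; Unit 4A 1,111,799.62 → $1,111,800.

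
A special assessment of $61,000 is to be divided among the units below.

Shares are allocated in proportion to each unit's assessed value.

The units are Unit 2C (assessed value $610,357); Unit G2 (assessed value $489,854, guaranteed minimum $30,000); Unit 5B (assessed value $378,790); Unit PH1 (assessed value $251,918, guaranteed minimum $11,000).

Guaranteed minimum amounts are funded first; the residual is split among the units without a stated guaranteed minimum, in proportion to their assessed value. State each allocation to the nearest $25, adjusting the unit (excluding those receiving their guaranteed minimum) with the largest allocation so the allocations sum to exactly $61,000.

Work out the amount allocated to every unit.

Guaranteed amounts: Unit G2 $30,000; Unit PH1 $11,000. Remaining pool $20,000.
Remaining pool split over remaining assessed value 989,147: Unit 2C 12,341.08 → $12,350; Unit 5B 7,658.92 → $7,650.

Unit 2C: $12,350; Unit G2: $30,000; Unit 5B: $7,650; Unit PH1: $11,000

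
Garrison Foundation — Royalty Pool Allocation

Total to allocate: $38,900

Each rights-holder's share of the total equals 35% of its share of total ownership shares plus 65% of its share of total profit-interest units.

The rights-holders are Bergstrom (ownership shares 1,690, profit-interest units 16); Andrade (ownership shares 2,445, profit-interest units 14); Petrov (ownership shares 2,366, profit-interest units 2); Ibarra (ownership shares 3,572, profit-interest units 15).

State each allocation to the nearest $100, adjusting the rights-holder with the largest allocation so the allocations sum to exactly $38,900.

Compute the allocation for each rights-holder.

Totals — ownership shares 10,073, profit-interest units 47.
Composite weights (35% ownership shares + 65% profit-interest units): Bergstrom 0.2800; Andrade 0.2786; Petrov 0.1099; Ibarra 0.3316.
Raw shares: Bergstrom 10,891.92; Andrade 10,836.45; Petrov 4,273.92; Ibarra 12,897.71.
At nearest $100: Bergstrom $10,900; Andrade $10,800; Petrov $4,300; Ibarra $12,900. Sum = $38,900.
Sum already equals the total — no adjustment.

Bergstrom: $10,900 · Andrade: $10,800 · Petrov: $4,300 · Ibarra: $12,900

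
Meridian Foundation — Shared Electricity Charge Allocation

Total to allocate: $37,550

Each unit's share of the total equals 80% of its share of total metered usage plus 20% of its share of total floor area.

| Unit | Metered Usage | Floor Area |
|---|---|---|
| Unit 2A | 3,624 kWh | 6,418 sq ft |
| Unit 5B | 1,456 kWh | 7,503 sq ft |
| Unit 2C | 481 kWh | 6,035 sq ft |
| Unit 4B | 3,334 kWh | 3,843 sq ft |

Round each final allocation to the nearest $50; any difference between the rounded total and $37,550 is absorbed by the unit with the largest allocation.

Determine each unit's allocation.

Unit 2A: $14,250 · Unit 5B: $7,300 · Unit 2C: $3,550 · Unit 4B: $12,450

Metered usage total 8,895; floor area total 23,799.
Blended shares (80% metered usage + 20% floor area): Unit 2A 0.3799; Unit 5B 0.1940; Unit 2C 0.0940; Unit 4B 0.3321.
Unrounded shares: Unit 2A 14,264.15; Unit 5B 7,284.81; Unit 2C 3,528.82; Unit 4B 12,472.21.
At nearest $50: Unit 2A $14,250; Unit 5B $7,300; Unit 2C $3,550; Unit 4B $12,450. Sum = $37,550.
Rounded total matches; no reconciliation needed.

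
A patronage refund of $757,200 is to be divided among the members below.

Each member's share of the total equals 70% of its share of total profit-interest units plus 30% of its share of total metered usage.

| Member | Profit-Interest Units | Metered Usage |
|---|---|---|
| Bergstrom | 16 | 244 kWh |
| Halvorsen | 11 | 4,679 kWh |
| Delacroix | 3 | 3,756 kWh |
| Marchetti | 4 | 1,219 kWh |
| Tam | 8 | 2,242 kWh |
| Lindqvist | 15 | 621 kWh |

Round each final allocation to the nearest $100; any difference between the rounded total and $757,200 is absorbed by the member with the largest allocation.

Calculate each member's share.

Bergstrom: $153,100; Halvorsen: $185,600; Delacroix: $94,800; Marchetti: $58,900; Tam: $114,300; Lindqvist: $150,500

Profit-interest units total 57; metered usage total 12,761.
Composite weights (70% profit-interest units + 30% metered usage): Bergstrom 0.2022; Halvorsen 0.2451; Delacroix 0.1251; Marchetti 0.0778; Tam 0.1510; Lindqvist 0.1988.
Pro-rata amounts: Bergstrom 153,126.63; Halvorsen 185,579.83; Delacroix 94,757.82; Marchetti 58,895.35; Tam 114,301.67; Lindqvist 150,538.70.
At nearest $100: Bergstrom $153,100; Halvorsen $185,600; Delacroix $94,800; Marchetti $58,900; Tam $114,300; Lindqvist $150,500. Sum = $757,200.
No rounding difference to absorb.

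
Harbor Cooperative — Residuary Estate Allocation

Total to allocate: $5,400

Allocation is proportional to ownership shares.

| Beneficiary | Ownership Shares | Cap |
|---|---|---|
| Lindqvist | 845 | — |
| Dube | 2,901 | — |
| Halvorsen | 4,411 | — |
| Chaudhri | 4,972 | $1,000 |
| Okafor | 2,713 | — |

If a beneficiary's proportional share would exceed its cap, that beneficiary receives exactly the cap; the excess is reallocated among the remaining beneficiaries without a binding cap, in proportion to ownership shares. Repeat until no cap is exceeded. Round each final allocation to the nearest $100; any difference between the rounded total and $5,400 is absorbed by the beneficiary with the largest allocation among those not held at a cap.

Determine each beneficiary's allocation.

Combined ownership shares = 15,842.
Unconstrained shares: Lindqvist 288.03; Dube 988.85; Halvorsen 1,503.56; Chaudhri 1,694.79; Okafor 924.77.
Capped: Chaudhri ($1,000); balance $4,400 reallocated over remaining ownership shares 10,870.
Shares after redistribution: Lindqvist 342.04 → $300; Dube 1,174.28 → $1,200; Halvorsen 1,785.50 → $1,800; Okafor 1,098.18 → $1,100.

Lindqvist: $300 | Dube: $1,200 | Halvorsen: $1,800 | Chaudhri: $1,000 | Okafor: $1,100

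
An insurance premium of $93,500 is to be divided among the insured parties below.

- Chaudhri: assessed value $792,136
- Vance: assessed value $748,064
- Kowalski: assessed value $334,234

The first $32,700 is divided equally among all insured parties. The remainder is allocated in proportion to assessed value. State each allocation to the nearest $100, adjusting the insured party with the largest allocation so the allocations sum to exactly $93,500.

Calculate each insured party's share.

Chaudhri: $36,600 · Vance: $35,200 · Kowalski: $21,700

$32,700 shared equally gives $10,900 per insured party.
Remainder $60,800 by assessed value (total 1,874,434): Chaudhri 25,694.09 → $25,700; Vance 24,264.55 → $24,300; Kowalski 10,841.37 → $10,800.
Totals: Chaudhri $10,900 + $25,700 = $36,600; Vance $10,900 + $24,300 = $35,200; Kowalski $10,900 + $10,800 = $21,700.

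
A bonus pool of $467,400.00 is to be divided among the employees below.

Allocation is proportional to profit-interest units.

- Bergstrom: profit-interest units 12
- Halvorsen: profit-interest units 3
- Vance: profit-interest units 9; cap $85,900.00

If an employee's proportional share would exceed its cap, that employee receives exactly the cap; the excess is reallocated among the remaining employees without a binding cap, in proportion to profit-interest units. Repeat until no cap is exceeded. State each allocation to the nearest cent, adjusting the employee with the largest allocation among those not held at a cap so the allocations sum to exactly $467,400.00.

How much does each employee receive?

Bergstrom: $305,200.00; Halvorsen: $76,300.00; Vance: $85,900.00

Combined profit-interest units = 24.
Pro-rata shares before constraints: Bergstrom 233,700.0000; Halvorsen 58,425.0000; Vance 175,275.0000.
Cap binds for Vance ($85,900.00); balance $381,500.00 reallocated over remaining profit-interest units 15.
Shares after redistribution: Bergstrom 305,200.0000 → $305,200.00; Halvorsen 76,300.0000 → $76,300.00.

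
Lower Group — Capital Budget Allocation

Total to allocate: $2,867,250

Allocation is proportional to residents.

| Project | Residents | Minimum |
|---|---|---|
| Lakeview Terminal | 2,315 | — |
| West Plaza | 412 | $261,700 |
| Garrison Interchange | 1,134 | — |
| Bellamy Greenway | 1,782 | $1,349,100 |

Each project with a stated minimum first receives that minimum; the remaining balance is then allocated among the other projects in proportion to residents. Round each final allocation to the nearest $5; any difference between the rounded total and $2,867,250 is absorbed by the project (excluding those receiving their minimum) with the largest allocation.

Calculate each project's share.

Guaranteed amounts: West Plaza $261,700; Bellamy Greenway $1,349,100. Remaining pool $1,256,450.
Remaining pool split over remaining residents 3,449: Lakeview Terminal 843,340.61 → $843,340; Garrison Interchange 413,109.39 → $413,110.

Lakeview Terminal: $843,340; West Plaza: $261,700; Garrison Interchange: $413,110; Bellamy Greenway: $1,349,100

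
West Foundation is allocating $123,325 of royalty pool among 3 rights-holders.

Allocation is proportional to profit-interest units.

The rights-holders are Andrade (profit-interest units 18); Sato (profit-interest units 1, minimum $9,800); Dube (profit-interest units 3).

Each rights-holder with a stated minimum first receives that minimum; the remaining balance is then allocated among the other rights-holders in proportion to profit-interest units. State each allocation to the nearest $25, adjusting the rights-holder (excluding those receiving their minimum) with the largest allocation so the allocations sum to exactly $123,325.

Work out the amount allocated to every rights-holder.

Minimums first: Sato $9,800. Residual $113,525.
Residual split over remaining profit-interest units 21: Andrade 97,307.14 → $97,300; Dube 16,217.86 → $16,225.

Andrade: $97,300 | Sato: $9,800 | Dube: $16,225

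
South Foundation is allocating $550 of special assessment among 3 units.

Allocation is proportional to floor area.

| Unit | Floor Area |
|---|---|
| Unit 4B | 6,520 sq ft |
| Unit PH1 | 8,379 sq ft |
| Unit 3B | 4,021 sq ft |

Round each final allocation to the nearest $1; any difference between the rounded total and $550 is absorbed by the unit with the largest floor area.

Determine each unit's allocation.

Total floor area = 6,520 + 8,379 + 4,021 = 18,920.
Raw shares: Unit 4B 189.53; Unit PH1 243.58; Unit 3B 116.89.
Rounded to nearest $1: Unit 4B $190; Unit PH1 $244; Unit 3B $117. Sum = $551.
Difference $550 − $551 = −$1 applied to largest floor area (Unit PH1): Unit PH1 becomes $243.

Unit 4B: $190 · Unit PH1: $243 · Unit 3B: $117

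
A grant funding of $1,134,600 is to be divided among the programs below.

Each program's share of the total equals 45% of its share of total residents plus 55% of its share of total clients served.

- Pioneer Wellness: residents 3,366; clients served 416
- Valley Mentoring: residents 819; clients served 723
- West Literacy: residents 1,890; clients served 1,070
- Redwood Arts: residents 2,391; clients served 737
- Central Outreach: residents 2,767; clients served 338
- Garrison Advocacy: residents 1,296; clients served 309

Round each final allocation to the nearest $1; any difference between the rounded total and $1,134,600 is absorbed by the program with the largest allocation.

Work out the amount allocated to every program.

Pioneer Wellness: $209,419 · Valley Mentoring: $158,945 · West Literacy: $262,857 · Redwood Arts: $225,437 · Central Outreach: $171,462 · Garrison Advocacy: $106,480

Residents total 12,529; clients served total 3,593.
Combined weights (45% residents + 55% clients served): Pioneer Wellness 0.1846; Valley Mentoring 0.1401; West Literacy 0.2317; Redwood Arts 0.1987; Central Outreach 0.1511; Garrison Advocacy 0.0938.
Raw shares: Pioneer Wellness 209,418.68; Valley Mentoring 158,945.31; West Literacy 262,856.43; Redwood Arts 225,437.48; Central Outreach 171,461.81; Garrison Advocacy 106,480.30.
At nearest $1: Pioneer Wellness $209,419; Valley Mentoring $158,945; West Literacy $262,856; Redwood Arts $225,437; Central Outreach $171,462; Garrison Advocacy $106,480. Sum = $1,134,599.
Difference $1,134,600 − $1,134,599 = +$1 applied to largest allocation (West Literacy): West Literacy becomes $262,857.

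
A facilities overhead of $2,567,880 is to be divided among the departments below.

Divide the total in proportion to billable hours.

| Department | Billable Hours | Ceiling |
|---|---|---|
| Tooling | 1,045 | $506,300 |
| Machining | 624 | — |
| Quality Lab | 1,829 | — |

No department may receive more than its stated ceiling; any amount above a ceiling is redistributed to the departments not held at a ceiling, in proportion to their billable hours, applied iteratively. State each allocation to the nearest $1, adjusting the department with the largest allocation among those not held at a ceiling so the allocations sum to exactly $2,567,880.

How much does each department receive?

Sum of billable hours: 3,498.
Unconstrained shares: Tooling 767,133.96; Machining 458,078.08; Quality Lab 1,342,667.96.
Held at cap: Tooling ($506,300); balance $2,061,580 reallocated over remaining billable hours 2,453.
Remaining shares: Machining 524,429.65 → $524,430; Quality Lab 1,537,150.35 → $1,537,150.

Tooling: $506,300 | Machining: $524,430 | Quality Lab: $1,537,150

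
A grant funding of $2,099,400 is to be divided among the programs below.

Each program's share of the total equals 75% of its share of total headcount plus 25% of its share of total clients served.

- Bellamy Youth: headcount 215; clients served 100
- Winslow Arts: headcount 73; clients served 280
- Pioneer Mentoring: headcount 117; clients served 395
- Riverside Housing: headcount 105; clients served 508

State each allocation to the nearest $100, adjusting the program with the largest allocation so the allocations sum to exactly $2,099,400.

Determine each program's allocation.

Bellamy Youth: $704,700; Winslow Arts: $339,900; Pioneer Mentoring: $522,800; Riverside Housing: $532,000

Totals — headcount 510, clients served 1,283.
Combined weights (75% headcount + 25% clients served): Bellamy Youth 0.3357; Winslow Arts 0.1619; Pioneer Mentoring 0.2490; Riverside Housing 0.2534.
Raw shares: Bellamy Youth 704,688.91; Winslow Arts 339,919.24; Pioneer Mentoring 522,807.00; Riverside Housing 531,984.84.
Rounded to nearest $100: Bellamy Youth $704,700; Winslow Arts $339,900; Pioneer Mentoring $522,800; Riverside Housing $532,000. Sum = $2,099,400.
No rounding difference to absorb.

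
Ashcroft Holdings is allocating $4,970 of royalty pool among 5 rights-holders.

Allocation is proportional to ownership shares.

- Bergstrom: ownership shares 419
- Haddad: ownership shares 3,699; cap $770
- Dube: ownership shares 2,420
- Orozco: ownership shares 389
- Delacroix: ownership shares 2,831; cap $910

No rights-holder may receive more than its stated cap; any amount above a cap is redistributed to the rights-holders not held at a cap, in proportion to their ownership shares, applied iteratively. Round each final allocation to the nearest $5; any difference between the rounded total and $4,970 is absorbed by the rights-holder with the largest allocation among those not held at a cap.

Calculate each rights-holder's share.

Ownership shares total: 9,758.
Pro-rata shares before constraints: Bergstrom 213.41; Haddad 1,884.00; Dube 1,232.57; Orozco 198.13; Delacroix 1,441.90.
Held at cap: Haddad ($770), Delacroix ($910); residual $3,290 reallocated over remaining ownership shares 3,228.
Shares after redistribution: Bergstrom 427.05 → $425; Dube 2,466.48 → $2,465; Orozco 396.47 → $395.
Rounding difference +$5 applied to Dube → $2,470.

Bergstrom: $425 · Haddad: $770 · Dube: $2,470 · Orozco: $395 · Delacroix: $910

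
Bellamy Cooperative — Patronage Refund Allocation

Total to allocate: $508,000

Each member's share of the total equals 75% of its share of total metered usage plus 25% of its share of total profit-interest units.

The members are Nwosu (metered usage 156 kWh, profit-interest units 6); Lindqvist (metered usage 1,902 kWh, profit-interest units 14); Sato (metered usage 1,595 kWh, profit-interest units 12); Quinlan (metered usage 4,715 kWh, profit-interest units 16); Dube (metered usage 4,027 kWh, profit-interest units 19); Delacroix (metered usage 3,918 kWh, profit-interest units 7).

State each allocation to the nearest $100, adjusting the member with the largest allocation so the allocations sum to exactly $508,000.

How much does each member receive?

Totals — metered usage 16,313, profit-interest units 74.
Composite weights (75% metered usage + 25% profit-interest units): Nwosu 0.0274; Lindqvist 0.1347; Sato 0.1139; Quinlan 0.2708; Dube 0.2493; Delacroix 0.2038.
Raw shares: Nwosu 13,940.77; Lindqvist 68,449.39; Sato 57,846.79; Quinlan 137,581.14; Dube 126,661.13; Delacroix 103,520.78.
After rounding ($100): Nwosu $13,900; Lindqvist $68,400; Sato $57,800; Quinlan $137,600; Dube $126,700; Delacroix $103,500. Sum = $507,900.
Difference $508,000 − $507,900 = +$100 applied to largest allocation (Quinlan): Quinlan becomes $137,700.

Nwosu: $13,900 | Lindqvist: $68,400 | Sato: $57,800 | Quinlan: $137,700 | Dube: $126,700 | Delacroix: $103,500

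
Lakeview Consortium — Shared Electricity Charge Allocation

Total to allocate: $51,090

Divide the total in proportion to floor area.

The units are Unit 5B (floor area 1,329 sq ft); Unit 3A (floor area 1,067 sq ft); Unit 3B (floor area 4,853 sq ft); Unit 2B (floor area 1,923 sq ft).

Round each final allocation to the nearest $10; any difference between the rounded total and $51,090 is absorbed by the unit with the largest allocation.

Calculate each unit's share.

Unit 5B: $7,400 · Unit 3A: $5,940 · Unit 3B: $27,040 · Unit 2B: $10,710

Floor area total: 9,172.
Pro-rata amounts: Unit 5B 1,329/9,172 × $51,090 = 7,402.81; Unit 3A 1,067/9,172 × $51,090 = 5,943.42; Unit 3B 4,853/9,172 × $51,090 = 27,032.25; Unit 2B 1,923/9,172 × $51,090 = 10,711.52.
At nearest $10: Unit 5B $7,400; Unit 3A $5,940; Unit 3B $27,030; Unit 2B $10,710. Sum = $51,080.
Difference $51,090 − $51,080 = +$10 applied to largest allocation (Unit 3B): Unit 3B becomes $27,040.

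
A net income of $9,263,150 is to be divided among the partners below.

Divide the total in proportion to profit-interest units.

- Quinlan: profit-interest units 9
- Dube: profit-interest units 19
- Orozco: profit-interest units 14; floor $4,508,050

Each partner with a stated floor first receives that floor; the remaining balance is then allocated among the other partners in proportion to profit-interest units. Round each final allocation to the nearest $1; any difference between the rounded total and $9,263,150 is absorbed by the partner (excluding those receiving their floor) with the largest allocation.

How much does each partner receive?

Quinlan: $1,528,425 | Dube: $3,226,675 | Orozco: $4,508,050

Guaranteed amounts: Orozco $4,508,050. Residual $4,755,100.
Residual split over remaining profit-interest units 28: Quinlan 1,528,425.00 → $1,528,425; Dube 3,226,675.00 → $3,226,675.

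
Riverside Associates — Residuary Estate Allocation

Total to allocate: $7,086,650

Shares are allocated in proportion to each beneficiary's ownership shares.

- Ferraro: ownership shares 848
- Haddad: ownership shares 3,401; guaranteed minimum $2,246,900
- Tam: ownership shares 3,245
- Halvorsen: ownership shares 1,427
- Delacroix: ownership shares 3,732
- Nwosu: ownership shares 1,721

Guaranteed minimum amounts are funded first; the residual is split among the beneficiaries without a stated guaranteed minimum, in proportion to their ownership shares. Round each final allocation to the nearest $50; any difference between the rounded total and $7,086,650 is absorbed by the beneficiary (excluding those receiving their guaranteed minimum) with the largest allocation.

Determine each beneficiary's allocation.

Ferraro: $374,000 · Haddad: $2,246,900 · Tam: $1,431,250 · Halvorsen: $629,400 · Delacroix: $1,646,050 · Nwosu: $759,050

Fund the minimums — Haddad $2,246,900. Residual $4,839,750.
Residual split over remaining ownership shares 10,973: Ferraro 374,018.77 → $374,000; Tam 1,431,239.29 → $1,431,250; Halvorsen 629,392.44 → $629,400; Delacroix 1,646,035.45 → $1,646,050; Nwosu 759,064.04 → $759,050.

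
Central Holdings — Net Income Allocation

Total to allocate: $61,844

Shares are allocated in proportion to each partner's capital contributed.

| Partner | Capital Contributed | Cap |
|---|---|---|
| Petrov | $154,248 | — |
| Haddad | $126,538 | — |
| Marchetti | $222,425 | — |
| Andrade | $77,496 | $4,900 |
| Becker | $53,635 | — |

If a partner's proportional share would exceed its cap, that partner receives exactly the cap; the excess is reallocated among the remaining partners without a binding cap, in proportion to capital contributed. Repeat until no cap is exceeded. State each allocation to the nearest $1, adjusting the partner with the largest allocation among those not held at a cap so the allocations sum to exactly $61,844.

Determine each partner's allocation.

Petrov: $15,774 | Haddad: $12,940 | Marchetti: $22,745 | Andrade: $4,900 | Becker: $5,485

Combined capital contributed = 634,342.
Unconstrained shares: Petrov 15,038.12; Haddad 12,336.59; Marchetti 21,684.91; Andrade 7,555.33; Becker 5,229.05.
Held at cap: Andrade ($4,900); remaining pool $56,944 reallocated over remaining capital contributed 556,846.
Redistributed shares: Petrov 15,773.66 → $15,774; Haddad 12,939.99 → $12,940; Marchetti 22,745.55 → $22,746; Becker 5,484.80 → $5,485.
Rounding difference −$1 applied to Marchetti → $22,745.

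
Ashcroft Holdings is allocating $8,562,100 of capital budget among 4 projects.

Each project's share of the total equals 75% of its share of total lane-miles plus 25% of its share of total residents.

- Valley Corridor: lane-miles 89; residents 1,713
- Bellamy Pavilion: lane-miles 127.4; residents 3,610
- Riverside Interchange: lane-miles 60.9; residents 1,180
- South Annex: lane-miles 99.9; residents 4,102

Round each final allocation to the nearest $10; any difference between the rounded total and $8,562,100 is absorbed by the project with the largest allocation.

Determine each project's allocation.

Totals — lane-miles 377.2, residents 10,605.
Blended shares (75% lane-miles + 25% residents): Valley Corridor 0.2173; Bellamy Pavilion 0.3384; Riverside Interchange 0.1489; South Annex 0.2953.
Proportional shares: Valley Corridor 1,860,918.66; Bellamy Pavilion 2,897,545.29; Riverside Interchange 1,274,953.84; South Annex 2,528,682.21.
Rounded to nearest $10: Valley Corridor $1,860,920; Bellamy Pavilion $2,897,550; Riverside Interchange $1,274,950; South Annex $2,528,680. Sum = $8,562,100.
Rounded total matches; no reconciliation needed.

Valley Corridor: $1,860,920 · Bellamy Pavilion: $2,897,550 · Riverside Interchange: $1,274,950 · South Annex: $2,528,680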